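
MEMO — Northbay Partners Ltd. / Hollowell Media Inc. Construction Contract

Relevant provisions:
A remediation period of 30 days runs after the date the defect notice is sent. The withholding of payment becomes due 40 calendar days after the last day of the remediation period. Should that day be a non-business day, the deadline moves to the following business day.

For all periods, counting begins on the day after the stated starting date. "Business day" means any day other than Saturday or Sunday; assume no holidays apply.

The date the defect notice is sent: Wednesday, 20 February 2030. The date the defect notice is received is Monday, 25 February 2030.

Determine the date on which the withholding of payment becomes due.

1 May 2030

Adding 30 calendar days to 20 February 2030 gives 22 March 2030, which is the last day of the remediation period.
The date on which the withholding of payment becomes due: 40 calendar days after 22 March 2030 is 1 May 2030. 1 May 2030 is a Wednesday, so no roll-forward applies.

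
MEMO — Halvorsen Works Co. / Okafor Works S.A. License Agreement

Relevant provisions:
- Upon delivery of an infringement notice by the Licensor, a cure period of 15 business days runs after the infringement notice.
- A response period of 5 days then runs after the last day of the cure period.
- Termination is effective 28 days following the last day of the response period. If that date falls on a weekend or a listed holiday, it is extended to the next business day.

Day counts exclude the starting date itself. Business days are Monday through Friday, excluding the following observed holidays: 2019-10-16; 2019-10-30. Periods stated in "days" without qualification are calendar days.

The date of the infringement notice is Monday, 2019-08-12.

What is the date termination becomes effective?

2019-10-07

The last day of the cure period: 15 business days after Monday, 2019-08-12, skipping weekends — Aug 13, Aug 14, Aug 15, Aug 16, …, Aug 29, Aug 30, Sep 2 — lands on Monday, 2019-09-02.
Adding 5 calendar days to 2019-09-02 gives 2019-09-07, which is the last day of the response period.
The date termination becomes effective: 2019-09-07 + 28 days = 2019-10-05. That falls on a Saturday, so it rolls to the next business day, Monday, 2019-10-07.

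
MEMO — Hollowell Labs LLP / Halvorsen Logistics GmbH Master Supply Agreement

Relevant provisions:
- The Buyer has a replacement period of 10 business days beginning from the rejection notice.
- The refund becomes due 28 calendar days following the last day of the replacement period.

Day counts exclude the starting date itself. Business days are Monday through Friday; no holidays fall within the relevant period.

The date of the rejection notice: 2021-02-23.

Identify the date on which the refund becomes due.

2021-04-06

The last day of the replacement period: counting 10 business days from Tuesday, 2021-02-23 (Feb 24, Feb 25, Feb 26, Mar 1, Mar 2, Mar 3, Mar 4, Mar 5, Mar 8, Mar 9, skipping weekends) reaches Tuesday, 2021-03-09.
Adding 28 calendar days to 2021-03-09 gives 2021-04-06, which is the date on which the refund becomes due.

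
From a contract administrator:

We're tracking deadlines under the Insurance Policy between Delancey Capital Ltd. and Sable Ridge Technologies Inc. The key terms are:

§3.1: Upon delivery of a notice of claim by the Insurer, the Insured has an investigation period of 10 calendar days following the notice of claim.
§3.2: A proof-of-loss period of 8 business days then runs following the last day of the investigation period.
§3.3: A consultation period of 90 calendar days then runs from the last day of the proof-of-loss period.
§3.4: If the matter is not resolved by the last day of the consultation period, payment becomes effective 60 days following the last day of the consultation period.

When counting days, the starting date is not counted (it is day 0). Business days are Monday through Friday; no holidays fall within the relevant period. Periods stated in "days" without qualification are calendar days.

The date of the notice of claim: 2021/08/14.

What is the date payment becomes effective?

The last day of the investigation period: 2021/08/14 + 10 days = 2021/08/24.
The last day of the proof-of-loss period: 8 business days after Tuesday, 2021/08/24, skipping weekends — Aug 25, Aug 26, Aug 27, Aug 30, Aug 31, Sep 1, Sep 2, Sep 3 — lands on Friday, 2021/09/03.
The last day of the consultation period: 90 calendar days after 2021/09/03 is 2021/12/02.
The date payment becomes effective: 2021/12/02 + 60 days = 2022/01/31.

2022/01/31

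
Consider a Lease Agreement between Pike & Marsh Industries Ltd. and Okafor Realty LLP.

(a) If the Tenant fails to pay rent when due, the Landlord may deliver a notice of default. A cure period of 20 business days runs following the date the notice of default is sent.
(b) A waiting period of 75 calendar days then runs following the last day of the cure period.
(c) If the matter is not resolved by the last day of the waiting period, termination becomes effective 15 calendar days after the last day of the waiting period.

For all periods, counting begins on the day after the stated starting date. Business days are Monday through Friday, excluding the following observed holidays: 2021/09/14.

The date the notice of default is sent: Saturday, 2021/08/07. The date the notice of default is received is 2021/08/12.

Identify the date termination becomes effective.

The last day of the cure period: counting 20 business days from Saturday, 2021/08/07 (Aug 9, Aug 10, Aug 11, Aug 12, …, Sep 1, Sep 2, Sep 3, skipping weekends) reaches Friday, 2021/09/03.
The last day of the waiting period: 75 calendar days after 2021/09/03 is 2021/11/17.
Adding 15 calendar days to 2021/11/17 gives 2021/12/02, which is the date termination becomes effective.

2021/12/02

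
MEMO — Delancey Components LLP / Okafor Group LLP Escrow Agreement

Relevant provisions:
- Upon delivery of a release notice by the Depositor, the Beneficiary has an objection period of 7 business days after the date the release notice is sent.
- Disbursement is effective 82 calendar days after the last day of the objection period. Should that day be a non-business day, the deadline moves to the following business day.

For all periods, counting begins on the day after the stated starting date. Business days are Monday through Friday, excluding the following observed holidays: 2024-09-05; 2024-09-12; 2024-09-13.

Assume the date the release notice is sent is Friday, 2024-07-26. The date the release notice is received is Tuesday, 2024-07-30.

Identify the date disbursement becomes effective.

2024-10-28

From Friday, 2024-07-26, 7 business days (Jul 29, Jul 30, Jul 31, Aug 1, Aug 2, Aug 5, Aug 6, skipping weekends) brings us to Tuesday, 2024-08-06, which is the last day of the objection period.
Adding 82 calendar days to 2024-08-06 gives 2024-10-27, which is the date disbursement becomes effective. That falls on a Sunday, so it rolls to the next business day, Monday, 2024-10-28.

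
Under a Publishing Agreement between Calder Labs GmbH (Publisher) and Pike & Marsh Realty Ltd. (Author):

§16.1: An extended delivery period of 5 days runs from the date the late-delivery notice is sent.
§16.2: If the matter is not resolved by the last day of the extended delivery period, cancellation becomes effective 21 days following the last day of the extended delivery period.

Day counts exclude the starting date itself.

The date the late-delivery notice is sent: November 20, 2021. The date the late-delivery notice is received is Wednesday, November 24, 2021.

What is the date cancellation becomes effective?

December 16, 2021

Adding 5 calendar days to November 20, 2021 gives November 25, 2021, which is the last day of the extended delivery period.
Adding 21 calendar days to November 25, 2021 gives December 16, 2021, which is the date cancellation becomes effective.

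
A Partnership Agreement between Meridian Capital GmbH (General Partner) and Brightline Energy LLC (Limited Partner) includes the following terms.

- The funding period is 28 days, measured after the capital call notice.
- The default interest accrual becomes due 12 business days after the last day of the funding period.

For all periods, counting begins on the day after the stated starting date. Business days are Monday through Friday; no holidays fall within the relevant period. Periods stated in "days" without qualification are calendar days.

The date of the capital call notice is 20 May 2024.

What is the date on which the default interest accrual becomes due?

3 July 2024

The last day of the funding period: 28 calendar days after 20 May 2024 is 17 June 2024.
The date on which the default interest accrual becomes due: counting 12 business days from Monday, 17 June 2024 (Jun 18, Jun 19, Jun 20, Jun 21, …, Jul 1, Jul 2, Jul 3, skipping weekends) reaches Wednesday, 3 July 2024.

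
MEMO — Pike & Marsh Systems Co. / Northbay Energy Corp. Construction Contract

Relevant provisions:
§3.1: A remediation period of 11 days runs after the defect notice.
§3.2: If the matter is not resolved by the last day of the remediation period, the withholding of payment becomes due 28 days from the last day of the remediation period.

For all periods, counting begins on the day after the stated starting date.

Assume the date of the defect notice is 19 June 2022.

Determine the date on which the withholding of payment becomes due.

The last day of the remediation period: 19 June 2022 + 11 days = 30 June 2022.
The date on which the withholding of payment becomes due: 30 June 2022 + 28 days = 28 July 2022.

28 July 2022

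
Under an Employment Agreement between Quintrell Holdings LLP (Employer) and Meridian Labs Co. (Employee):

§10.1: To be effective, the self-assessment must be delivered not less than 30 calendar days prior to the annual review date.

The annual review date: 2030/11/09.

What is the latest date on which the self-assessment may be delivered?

2030/11/09 minus 30 days is 2030/10/10.

2030/10/10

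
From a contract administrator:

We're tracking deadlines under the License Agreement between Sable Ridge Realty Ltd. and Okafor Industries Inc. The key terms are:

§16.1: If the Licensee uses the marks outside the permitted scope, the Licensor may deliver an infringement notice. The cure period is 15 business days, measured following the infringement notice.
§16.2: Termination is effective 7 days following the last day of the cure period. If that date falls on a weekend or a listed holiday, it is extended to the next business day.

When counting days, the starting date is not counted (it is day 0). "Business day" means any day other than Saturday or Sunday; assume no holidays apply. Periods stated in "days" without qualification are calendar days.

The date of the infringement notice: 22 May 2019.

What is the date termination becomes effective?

The last day of the cure period: 15 business days after Wednesday, 22 May 2019, skipping weekends — May 23, May 24, May 27, May 28, …, Jun 10, Jun 11, Jun 12 — lands on Wednesday, 12 June 2019.
The date termination becomes effective: 7 calendar days after 12 June 2019 is 19 June 2019. 19 June 2019 is a Wednesday, so no roll-forward applies.

19 June 2019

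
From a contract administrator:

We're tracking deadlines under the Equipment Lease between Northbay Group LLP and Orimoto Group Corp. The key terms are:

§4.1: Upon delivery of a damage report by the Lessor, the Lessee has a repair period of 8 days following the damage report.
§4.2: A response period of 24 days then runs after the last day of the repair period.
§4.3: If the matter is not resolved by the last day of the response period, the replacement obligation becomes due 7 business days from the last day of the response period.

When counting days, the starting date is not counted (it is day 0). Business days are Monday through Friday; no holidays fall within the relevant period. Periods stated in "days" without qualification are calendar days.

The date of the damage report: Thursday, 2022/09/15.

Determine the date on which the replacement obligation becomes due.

2022/10/26

The last day of the repair period: 8 calendar days after 2022/09/15 is 2022/09/23.
The last day of the response period: 2022/09/23 + 24 days = 2022/10/17.
The date on which the replacement obligation becomes due: counting 7 business days from Monday, 2022/10/17 (Oct 18, Oct 19, Oct 20, Oct 21, Oct 24, Oct 25, Oct 26, skipping weekends) reaches Wednesday, 2022/10/26.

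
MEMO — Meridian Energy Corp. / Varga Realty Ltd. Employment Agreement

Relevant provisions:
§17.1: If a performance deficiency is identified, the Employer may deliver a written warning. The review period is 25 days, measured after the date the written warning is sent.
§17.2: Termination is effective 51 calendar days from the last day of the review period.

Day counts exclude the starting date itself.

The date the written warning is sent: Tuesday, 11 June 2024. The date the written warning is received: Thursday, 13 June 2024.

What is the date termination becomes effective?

Adding 25 calendar days to 11 June 2024 gives 6 July 2024, which is the last day of the review period.
Adding 51 calendar days to 6 July 2024 gives 26 August 2024, which is the date termination becomes effective.

26 August 2024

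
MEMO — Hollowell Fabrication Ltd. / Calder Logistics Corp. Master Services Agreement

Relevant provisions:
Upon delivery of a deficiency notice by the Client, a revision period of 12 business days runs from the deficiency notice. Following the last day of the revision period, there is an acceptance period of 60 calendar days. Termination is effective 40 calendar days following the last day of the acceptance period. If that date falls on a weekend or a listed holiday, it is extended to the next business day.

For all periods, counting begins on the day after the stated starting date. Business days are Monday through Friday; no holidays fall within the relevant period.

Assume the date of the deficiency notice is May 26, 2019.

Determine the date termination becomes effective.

Sep 19, 2019

From Sunday, May 26, 2019, 12 business days (May 27, May 28, May 29, May 30, …, Jun 7, Jun 10, Jun 11, skipping weekends) brings us to Tuesday, Jun 11, 2019, which is the last day of the revision period.
The last day of the acceptance period: Jun 11, 2019 + 60 days = Aug 10, 2019.
Adding 40 calendar days to Aug 10, 2019 gives Sep 19, 2019, which is the date termination becomes effective. Sep 19, 2019 is a Thursday, so no roll-forward applies.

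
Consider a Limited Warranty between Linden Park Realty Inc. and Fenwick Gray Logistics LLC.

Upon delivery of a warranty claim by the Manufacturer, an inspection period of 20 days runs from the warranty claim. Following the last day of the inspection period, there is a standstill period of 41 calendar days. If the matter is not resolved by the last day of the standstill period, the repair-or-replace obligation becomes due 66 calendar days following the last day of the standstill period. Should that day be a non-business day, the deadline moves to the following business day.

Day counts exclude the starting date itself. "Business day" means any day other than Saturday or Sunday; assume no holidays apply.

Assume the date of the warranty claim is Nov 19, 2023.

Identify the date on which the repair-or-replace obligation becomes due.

Mar 25, 2024

The last day of the inspection period: 20 calendar days after Nov 19, 2023 is Dec 9, 2023.
The last day of the standstill period: 41 calendar days after Dec 9, 2023 is Jan 19, 2024.
The date on which the repair-or-replace obligation becomes due: 66 calendar days after Jan 19, 2024 is Mar 25, 2024. Mar 25, 2024 is a Monday, so no roll-forward applies.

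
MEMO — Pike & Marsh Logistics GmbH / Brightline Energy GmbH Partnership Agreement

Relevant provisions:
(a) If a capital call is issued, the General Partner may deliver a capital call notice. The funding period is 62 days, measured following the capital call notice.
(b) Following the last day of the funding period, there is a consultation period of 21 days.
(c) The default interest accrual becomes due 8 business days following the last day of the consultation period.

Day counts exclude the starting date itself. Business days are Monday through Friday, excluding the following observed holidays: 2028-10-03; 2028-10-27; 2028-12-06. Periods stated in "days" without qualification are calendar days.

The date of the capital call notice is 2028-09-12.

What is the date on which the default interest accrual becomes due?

The last day of the funding period: 2028-09-12 + 62 days = 2028-11-13.
The last day of the consultation period: 21 calendar days after 2028-11-13 is 2028-12-04.
The date on which the default interest accrual becomes due: 8 business days after Monday, 2028-12-04, skipping weekends and the listed holiday on Dec 6 — Dec 5, Dec 7, Dec 8, Dec 11, Dec 12, Dec 13, Dec 14, Dec 15 — lands on Friday, 2028-12-15.

2028-12-15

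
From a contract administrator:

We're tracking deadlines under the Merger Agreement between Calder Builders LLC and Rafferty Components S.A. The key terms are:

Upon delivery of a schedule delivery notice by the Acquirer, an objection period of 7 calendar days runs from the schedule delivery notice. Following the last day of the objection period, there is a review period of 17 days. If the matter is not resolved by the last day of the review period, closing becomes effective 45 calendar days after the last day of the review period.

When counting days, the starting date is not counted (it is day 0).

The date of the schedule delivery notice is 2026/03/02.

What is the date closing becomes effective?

2026/05/10

The last day of the objection period: 2026/03/02 + 7 days = 2026/03/09.
Adding 17 calendar days to 2026/03/09 gives 2026/03/26, which is the last day of the review period.
Adding 45 calendar days to 2026/03/26 gives 2026/05/10, which is the date closing becomes effective.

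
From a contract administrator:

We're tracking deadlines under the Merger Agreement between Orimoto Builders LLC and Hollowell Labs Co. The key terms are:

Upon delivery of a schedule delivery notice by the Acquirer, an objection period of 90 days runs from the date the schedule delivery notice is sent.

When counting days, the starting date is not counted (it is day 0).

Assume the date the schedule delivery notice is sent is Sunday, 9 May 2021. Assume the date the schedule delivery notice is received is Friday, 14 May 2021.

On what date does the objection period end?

The last day of the objection period: 90 calendar days after 9 May 2021 is 7 August 2021.

7 August 2021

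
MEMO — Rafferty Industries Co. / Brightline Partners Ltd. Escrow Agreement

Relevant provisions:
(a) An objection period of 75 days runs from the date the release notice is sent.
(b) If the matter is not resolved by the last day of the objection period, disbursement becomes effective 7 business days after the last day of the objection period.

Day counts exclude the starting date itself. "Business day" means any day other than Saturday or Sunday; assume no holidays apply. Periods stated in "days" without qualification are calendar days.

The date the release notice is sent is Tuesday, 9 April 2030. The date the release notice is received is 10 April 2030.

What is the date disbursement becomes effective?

The last day of the objection period: 75 calendar days after 9 April 2030 is 23 June 2030.
The date disbursement becomes effective: 7 business days after Sunday, 23 June 2030, skipping weekends — Jun 24, Jun 25, Jun 26, Jun 27, Jun 28, Jul 1, Jul 2 — lands on Tuesday, 2 July 2030.

2 July 2030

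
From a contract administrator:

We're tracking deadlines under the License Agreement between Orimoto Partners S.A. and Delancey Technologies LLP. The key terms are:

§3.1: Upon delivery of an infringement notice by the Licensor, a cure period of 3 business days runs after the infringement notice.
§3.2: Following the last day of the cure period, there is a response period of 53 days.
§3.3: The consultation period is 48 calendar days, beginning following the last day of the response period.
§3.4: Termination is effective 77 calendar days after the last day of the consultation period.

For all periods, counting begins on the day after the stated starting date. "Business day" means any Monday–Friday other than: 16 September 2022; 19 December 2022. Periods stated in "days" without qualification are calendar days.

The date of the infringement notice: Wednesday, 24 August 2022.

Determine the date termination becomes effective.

The last day of the cure period: 3 business days after Wednesday, 24 August 2022, skipping weekends — Aug 25, Aug 26, Aug 29 — lands on Monday, 29 August 2022.
The last day of the response period: 53 calendar days after 29 August 2022 is 21 October 2022.
The last day of the consultation period: 48 calendar days after 21 October 2022 is 8 December 2022.
The date termination becomes effective: 8 December 2022 + 77 days = 23 February 2023.

23 February 2023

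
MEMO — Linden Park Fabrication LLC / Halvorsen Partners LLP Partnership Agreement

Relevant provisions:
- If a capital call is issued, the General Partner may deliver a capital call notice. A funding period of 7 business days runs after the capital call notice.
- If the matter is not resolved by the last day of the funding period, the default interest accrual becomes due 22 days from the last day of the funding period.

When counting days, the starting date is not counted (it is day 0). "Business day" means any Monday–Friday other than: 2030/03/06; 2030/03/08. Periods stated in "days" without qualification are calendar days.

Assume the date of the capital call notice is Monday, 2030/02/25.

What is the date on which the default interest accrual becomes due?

2030/03/29

The last day of the funding period: 7 business days after Monday, 2030/02/25, skipping weekends and the listed holiday on Mar 6 — Feb 26, Feb 27, Feb 28, Mar 1, Mar 4, Mar 5, Mar 7 — lands on Thursday, 2030/03/07.
Adding 22 calendar days to 2030/03/07 gives 2030/03/29, which is the date on which the default interest accrual becomes due.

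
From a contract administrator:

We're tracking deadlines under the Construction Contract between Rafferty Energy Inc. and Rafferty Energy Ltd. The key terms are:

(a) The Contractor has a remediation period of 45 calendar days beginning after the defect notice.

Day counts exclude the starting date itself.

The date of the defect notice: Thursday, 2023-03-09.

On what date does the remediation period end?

2023-04-23

The last day of the remediation period: 45 calendar days after 2023-03-09 is 2023-04-23.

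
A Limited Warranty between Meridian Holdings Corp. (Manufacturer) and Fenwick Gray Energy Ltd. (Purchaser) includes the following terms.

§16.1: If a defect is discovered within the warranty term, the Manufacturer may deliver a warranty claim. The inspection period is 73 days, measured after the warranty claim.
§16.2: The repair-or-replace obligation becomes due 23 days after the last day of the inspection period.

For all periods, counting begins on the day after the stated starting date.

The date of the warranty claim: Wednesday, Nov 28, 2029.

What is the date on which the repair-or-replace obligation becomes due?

Mar 4, 2030

The last day of the inspection period: Nov 28, 2029 + 73 days = Feb 9, 2030.
The date on which the repair-or-replace obligation becomes due: Feb 9, 2030 + 23 days = Mar 4, 2030.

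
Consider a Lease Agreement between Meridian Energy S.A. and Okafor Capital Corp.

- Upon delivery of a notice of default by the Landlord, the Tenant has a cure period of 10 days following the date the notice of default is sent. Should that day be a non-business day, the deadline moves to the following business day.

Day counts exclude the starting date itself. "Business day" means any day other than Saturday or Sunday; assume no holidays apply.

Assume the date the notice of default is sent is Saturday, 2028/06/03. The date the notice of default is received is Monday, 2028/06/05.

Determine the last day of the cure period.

2028/06/13

Adding 10 calendar days to 2028/06/03 gives 2028/06/13, which is the last day of the cure period. 2028/06/13 is a Tuesday, so no roll-forward applies.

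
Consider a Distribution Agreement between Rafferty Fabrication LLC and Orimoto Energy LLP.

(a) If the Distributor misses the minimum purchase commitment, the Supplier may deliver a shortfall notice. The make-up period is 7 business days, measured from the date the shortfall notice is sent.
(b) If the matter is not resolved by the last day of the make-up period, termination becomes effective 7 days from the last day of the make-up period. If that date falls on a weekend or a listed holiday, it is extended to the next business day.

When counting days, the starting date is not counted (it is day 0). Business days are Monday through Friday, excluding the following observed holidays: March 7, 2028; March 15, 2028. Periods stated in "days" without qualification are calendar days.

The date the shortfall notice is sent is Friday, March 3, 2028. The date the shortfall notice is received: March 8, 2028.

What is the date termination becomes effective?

The last day of the make-up period: 7 business days after Friday, March 3, 2028, skipping weekends and the listed holidays on Mar 7, Mar 15 — Mar 6, Mar 8, Mar 9, Mar 10, Mar 13, Mar 14, Mar 16 — lands on Thursday, March 16, 2028.
Adding 7 calendar days to March 16, 2028 gives March 23, 2028, which is the date termination becomes effective. March 23, 2028 is a Thursday and is not a listed holiday, so no roll-forward applies.

March 23, 2028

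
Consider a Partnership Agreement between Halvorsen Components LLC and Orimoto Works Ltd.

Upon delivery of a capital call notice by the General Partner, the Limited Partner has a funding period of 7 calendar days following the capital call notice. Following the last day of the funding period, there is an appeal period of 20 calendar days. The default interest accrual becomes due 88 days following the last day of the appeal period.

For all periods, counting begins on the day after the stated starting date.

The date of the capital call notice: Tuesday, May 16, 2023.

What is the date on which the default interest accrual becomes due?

Sep 8, 2023

The last day of the funding period: May 16, 2023 + 7 days = May 23, 2023.
Adding 20 calendar days to May 23, 2023 gives Jun 12, 2023, which is the last day of the appeal period.
The date on which the default interest accrual becomes due: Jun 12, 2023 + 88 days = Sep 8, 2023.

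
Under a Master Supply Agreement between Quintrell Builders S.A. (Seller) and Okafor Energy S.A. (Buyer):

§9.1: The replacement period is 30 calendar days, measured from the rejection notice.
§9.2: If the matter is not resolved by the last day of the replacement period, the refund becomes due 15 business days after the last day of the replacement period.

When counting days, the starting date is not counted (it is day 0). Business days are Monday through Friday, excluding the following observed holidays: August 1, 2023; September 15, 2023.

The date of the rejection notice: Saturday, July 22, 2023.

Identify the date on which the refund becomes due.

September 11, 2023

The last day of the replacement period: July 22, 2023 + 30 days = August 21, 2023.
The date on which the refund becomes due: counting 15 business days from Monday, August 21, 2023 (Aug 22, Aug 23, Aug 24, Aug 25, …, Sep 7, Sep 8, Sep 11, skipping weekends) reaches Monday, September 11, 2023.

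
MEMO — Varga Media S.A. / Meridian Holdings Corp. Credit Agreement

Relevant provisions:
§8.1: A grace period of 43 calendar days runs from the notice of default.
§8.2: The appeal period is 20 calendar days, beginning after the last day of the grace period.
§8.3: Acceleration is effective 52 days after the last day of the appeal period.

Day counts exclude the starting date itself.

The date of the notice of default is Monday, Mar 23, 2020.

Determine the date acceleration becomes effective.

The last day of the grace period: Mar 23, 2020 + 43 days = May 5, 2020.
The last day of the appeal period: 20 calendar days after May 5, 2020 is May 25, 2020.
The date acceleration becomes effective: May 25, 2020 + 52 days = Jul 16, 2020.

Jul 16, 2020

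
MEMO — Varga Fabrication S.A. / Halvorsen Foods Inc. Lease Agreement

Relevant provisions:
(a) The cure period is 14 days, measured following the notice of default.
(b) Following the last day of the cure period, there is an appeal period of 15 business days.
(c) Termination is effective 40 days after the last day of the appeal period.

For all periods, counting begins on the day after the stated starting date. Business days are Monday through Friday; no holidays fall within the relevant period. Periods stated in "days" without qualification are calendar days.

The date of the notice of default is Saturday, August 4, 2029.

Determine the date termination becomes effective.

Adding 14 calendar days to August 4, 2029 gives August 18, 2029, which is the last day of the cure period.
The last day of the appeal period: counting 15 business days from Saturday, August 18, 2029 (Aug 20, Aug 21, Aug 22, Aug 23, …, Sep 5, Sep 6, Sep 7, skipping weekends) reaches Friday, September 7, 2029.
Adding 40 calendar days to September 7, 2029 gives October 17, 2029, which is the date termination becomes effective.

October 17, 2029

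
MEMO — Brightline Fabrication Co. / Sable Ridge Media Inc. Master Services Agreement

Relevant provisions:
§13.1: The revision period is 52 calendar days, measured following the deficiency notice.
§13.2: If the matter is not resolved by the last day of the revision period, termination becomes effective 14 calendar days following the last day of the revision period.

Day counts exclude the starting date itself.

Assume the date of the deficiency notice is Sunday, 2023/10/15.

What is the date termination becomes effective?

2023/12/20

The last day of the revision period: 52 calendar days after 2023/10/15 is 2023/12/06.
Adding 14 calendar days to 2023/12/06 gives 2023/12/20, which is the date termination becomes effective.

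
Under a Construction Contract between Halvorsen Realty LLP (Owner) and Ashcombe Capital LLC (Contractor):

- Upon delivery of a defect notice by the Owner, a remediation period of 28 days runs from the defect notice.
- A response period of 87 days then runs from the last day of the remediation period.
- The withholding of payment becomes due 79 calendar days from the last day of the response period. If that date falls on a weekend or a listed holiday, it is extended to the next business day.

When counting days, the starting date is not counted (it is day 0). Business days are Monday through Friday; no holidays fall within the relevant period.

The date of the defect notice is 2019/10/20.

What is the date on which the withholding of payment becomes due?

Adding 28 calendar days to 2019/10/20 gives 2019/11/17, which is the last day of the remediation period.
Adding 87 calendar days to 2019/11/17 gives 2020/02/12, which is the last day of the response period.
The date on which the withholding of payment becomes due: 79 calendar days after 2020/02/12 is 2020/05/01. 2020/05/01 is a Friday, so no roll-forward applies.

2020/05/01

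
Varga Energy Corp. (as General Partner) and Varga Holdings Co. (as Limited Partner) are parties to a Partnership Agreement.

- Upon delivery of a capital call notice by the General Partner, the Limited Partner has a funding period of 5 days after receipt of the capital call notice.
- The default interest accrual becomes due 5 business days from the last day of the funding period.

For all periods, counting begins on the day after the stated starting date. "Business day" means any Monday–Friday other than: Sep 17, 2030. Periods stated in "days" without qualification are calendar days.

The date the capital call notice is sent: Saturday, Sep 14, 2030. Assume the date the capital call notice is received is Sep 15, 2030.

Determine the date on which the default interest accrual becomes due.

Adding 5 calendar days to Sep 15, 2030 gives Sep 20, 2030, which is the last day of the funding period.
The date on which the default interest accrual becomes due: counting 5 business days from Friday, Sep 20, 2030 (Sep 23, Sep 24, Sep 25, Sep 26, Sep 27, skipping weekends) reaches Friday, Sep 27, 2030.

Sep 27, 2030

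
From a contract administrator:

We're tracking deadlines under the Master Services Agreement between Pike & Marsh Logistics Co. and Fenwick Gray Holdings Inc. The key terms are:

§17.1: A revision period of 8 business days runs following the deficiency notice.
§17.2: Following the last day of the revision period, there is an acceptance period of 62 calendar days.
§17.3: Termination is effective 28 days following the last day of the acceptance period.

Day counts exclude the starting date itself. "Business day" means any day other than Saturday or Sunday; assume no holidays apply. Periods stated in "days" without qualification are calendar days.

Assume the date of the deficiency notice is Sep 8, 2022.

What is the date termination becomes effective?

From Thursday, Sep 8, 2022, 8 business days (Sep 9, Sep 12, Sep 13, Sep 14, Sep 15, Sep 16, Sep 19, Sep 20, skipping weekends) brings us to Tuesday, Sep 20, 2022, which is the last day of the revision period.
Adding 62 calendar days to Sep 20, 2022 gives Nov 21, 2022, which is the last day of the acceptance period.
The date termination becomes effective: 28 calendar days after Nov 21, 2022 is Dec 19, 2022.

Dec 19, 2022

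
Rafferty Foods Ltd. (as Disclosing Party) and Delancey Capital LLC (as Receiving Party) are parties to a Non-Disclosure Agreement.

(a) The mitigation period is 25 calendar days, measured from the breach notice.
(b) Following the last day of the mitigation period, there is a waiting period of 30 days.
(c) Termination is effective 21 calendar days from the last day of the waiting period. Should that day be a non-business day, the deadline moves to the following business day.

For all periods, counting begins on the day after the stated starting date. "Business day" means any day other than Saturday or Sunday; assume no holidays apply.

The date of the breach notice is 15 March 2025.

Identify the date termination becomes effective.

30 May 2025

Adding 25 calendar days to 15 March 2025 gives 9 April 2025, which is the last day of the mitigation period.
The last day of the waiting period: 9 April 2025 + 30 days = 9 May 2025.
The date termination becomes effective: 21 calendar days after 9 May 2025 is 30 May 2025. 30 May 2025 is a Friday, so no roll-forward applies.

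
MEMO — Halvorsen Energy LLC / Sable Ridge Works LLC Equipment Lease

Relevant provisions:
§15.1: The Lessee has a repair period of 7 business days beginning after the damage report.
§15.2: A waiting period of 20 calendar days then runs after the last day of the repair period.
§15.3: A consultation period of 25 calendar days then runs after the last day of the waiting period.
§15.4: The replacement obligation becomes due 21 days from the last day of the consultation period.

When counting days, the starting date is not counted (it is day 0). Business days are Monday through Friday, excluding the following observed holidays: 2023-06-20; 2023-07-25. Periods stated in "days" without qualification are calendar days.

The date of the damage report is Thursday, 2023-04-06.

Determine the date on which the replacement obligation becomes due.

The last day of the repair period: 7 business days after Thursday, 2023-04-06, skipping weekends — Apr 7, Apr 10, Apr 11, Apr 12, Apr 13, Apr 14, Apr 17 — lands on Monday, 2023-04-17.
The last day of the waiting period: 20 calendar days after 2023-04-17 is 2023-05-07.
The last day of the consultation period: 25 calendar days after 2023-05-07 is 2023-06-01.
Adding 21 calendar days to 2023-06-01 gives 2023-06-22, which is the date on which the replacement obligation becomes due.

2023-06-22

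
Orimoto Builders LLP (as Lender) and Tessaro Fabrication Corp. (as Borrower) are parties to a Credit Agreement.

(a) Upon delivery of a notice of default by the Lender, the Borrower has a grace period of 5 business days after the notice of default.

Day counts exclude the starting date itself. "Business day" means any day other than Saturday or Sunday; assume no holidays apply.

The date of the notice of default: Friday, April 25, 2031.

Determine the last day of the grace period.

May 2, 2031

From Friday, April 25, 2031, 5 business days (Apr 28, Apr 29, Apr 30, May 1, May 2, skipping weekends) brings us to Friday, May 2, 2031, which is the last day of the grace period.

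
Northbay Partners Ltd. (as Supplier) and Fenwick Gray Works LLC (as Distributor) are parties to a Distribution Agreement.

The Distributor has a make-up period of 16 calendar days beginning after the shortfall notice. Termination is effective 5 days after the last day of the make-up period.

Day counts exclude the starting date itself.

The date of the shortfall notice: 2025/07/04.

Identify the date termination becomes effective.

The last day of the make-up period: 2025/07/04 + 16 days = 2025/07/20.
The date termination becomes effective: 5 calendar days after 2025/07/20 is 2025/07/25.

2025/07/25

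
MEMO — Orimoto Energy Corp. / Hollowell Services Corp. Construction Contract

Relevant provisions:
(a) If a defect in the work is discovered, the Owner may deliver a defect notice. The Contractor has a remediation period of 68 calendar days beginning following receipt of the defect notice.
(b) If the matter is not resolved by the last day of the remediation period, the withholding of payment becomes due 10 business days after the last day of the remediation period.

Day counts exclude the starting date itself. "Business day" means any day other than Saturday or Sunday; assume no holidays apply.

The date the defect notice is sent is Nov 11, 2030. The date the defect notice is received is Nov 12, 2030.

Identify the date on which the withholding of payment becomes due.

The last day of the remediation period: Nov 12, 2030 + 68 days = Jan 19, 2031.
The date on which the withholding of payment becomes due: 10 business days after Sunday, Jan 19, 2031, skipping weekends — Jan 20, Jan 21, Jan 22, Jan 23, Jan 24, Jan 27, Jan 28, Jan 29, Jan 30, Jan 31 — lands on Friday, Jan 31, 2031.

Jan 31, 2031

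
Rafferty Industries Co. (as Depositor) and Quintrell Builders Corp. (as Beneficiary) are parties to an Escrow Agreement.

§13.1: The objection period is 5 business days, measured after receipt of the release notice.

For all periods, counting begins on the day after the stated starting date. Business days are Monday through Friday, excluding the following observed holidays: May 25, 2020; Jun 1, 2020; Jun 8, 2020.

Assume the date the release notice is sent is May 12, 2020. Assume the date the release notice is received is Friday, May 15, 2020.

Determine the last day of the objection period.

The last day of the objection period: 5 business days after Friday, May 15, 2020, skipping weekends — May 18, May 19, May 20, May 21, May 22 — lands on Friday, May 22, 2020.

May 22, 2020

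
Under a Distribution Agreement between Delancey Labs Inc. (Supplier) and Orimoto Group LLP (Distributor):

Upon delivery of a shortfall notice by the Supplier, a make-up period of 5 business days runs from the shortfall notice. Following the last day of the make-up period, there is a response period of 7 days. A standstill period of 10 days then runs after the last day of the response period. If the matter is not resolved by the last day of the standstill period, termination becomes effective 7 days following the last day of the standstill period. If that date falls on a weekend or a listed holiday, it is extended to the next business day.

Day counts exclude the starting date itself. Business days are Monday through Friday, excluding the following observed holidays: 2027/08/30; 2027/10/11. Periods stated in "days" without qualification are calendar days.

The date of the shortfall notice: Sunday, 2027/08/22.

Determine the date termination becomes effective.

The last day of the make-up period: counting 5 business days from Sunday, 2027/08/22 (Aug 23, Aug 24, Aug 25, Aug 26, Aug 27, skipping weekends) reaches Friday, 2027/08/27.
The last day of the response period: 2027/08/27 + 7 days = 2027/09/03.
The last day of the standstill period: 2027/09/03 + 10 days = 2027/09/13.
Adding 7 calendar days to 2027/09/13 gives 2027/09/20, which is the date termination becomes effective. 2027/09/20 is a Monday and is not a listed holiday, so no roll-forward applies.

2027/09/20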